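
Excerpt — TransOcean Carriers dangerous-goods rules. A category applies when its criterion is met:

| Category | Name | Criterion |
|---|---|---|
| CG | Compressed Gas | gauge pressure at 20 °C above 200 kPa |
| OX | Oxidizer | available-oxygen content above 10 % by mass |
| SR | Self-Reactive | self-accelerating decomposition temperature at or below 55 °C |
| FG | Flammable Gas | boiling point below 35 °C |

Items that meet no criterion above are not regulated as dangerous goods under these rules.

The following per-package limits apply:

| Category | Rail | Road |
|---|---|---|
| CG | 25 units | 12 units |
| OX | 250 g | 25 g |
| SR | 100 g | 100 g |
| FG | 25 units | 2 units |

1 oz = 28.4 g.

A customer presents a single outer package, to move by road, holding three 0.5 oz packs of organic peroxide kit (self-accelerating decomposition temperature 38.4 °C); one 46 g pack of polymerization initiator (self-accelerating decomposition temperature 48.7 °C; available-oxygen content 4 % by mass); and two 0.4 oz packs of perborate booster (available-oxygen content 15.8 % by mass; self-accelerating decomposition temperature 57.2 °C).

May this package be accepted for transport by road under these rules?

Yes

The organic peroxide kit has self-accelerating decomposition temperature 38.4 °C, which is ≤ 55 °C, so it is Category SR (Self-Reactive).
Polymerization initiator: self-accelerating decomposition temperature 48.7 °C ≤ 55 °C → Category SR (Self-Reactive).
With available-oxygen content 15.8 % by mass (> 10 % by mass), the perborate booster falls in Category OX.
Total Category SR: (three 0.5 oz packs = 42.6 g) + 46 g = 88.6 g.
That is within the Category SR road limit of 100 g.
Category OX quantity: two 0.4 oz packs = 22.72 g.
That is within the Category OX road limit of 25 g.
Every hazard category is within its road limit and no segregation rule is violated.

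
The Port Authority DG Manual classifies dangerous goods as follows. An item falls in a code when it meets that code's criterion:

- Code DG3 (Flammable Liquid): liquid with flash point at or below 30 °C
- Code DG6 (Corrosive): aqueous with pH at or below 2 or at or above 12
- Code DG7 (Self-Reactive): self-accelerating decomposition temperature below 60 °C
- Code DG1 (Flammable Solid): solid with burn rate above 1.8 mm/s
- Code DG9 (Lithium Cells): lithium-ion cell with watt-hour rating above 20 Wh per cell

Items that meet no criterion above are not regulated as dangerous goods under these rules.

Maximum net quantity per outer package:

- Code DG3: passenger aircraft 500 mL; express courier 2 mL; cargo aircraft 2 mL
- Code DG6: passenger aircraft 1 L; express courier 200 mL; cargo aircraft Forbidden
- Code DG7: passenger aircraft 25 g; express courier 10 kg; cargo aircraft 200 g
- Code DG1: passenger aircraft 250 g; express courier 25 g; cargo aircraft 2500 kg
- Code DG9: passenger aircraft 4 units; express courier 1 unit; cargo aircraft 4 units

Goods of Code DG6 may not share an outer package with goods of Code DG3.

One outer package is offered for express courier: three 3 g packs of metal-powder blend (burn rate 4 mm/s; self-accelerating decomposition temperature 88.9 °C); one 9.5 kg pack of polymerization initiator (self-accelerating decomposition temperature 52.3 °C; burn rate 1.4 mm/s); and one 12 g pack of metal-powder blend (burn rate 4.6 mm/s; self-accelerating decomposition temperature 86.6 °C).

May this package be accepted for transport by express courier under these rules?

The metal-powder blend has burn rate 4 mm/s, which is > 1.8 mm/s, so it is Code DG1 (Flammable Solid).
Self-accelerating decomposition temperature 52.3 °C meets the Code DG7 criterion (Self-Reactive), so the polymerization initiator is Code DG7.
The metal-powder blend has burn rate 4.6 mm/s, which is > 1.8 mm/s, so it is Code DG1 (Flammable Solid).
Code DG1 net quantity: (three 3 g packs = 9 g) + 12 g = 21 g.
That is within the Code DG1 express courier limit of 25 g.
Code DG7 quantity: 9.5 kg.
9.5 kg is within the express courier limit of 10 kg for Code DG7.
The segregation rule (Code DG6 with Code DG3) does not apply to Code DG1 with Code DG7.
Every hazard code is within its express courier limit and no segregation rule is violated.

Yes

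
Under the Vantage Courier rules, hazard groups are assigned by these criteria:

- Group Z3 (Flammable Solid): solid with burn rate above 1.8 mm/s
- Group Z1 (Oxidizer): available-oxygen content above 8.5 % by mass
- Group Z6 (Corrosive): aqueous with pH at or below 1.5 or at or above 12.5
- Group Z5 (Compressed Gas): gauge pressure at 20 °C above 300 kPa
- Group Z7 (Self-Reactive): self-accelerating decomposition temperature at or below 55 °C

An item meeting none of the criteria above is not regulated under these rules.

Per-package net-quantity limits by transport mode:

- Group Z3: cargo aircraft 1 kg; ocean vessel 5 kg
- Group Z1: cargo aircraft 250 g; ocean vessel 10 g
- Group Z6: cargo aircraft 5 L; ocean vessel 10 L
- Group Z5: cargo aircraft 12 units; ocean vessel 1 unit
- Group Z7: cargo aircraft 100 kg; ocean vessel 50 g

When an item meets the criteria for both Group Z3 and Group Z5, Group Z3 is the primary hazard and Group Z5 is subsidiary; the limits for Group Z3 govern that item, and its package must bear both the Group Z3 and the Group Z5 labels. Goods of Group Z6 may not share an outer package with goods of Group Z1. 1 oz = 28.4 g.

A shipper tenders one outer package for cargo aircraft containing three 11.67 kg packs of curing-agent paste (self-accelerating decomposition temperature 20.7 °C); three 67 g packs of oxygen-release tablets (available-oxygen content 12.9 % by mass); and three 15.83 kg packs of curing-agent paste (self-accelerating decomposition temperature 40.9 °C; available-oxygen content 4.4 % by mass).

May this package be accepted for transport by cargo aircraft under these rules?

Self-accelerating decomposition temperature 20.7 °C meets the Group Z7 criterion (Self-Reactive), so the curing-agent paste is Group Z7.
Available-oxygen content 12.9 % by mass meets the Group Z1 criterion (Oxidizer), so the oxygen-release tablets are Group Z1.
Curing-agent paste: self-accelerating decomposition temperature 40.9 °C ≤ 55 °C → Group Z7 (Self-Reactive).
Group Z7 net quantity: (three 11.67 kg packs = 35.01 kg) + (three 15.83 kg packs = 47.49 kg) = 82.5 kg.
82.5 kg is within the cargo aircraft limit of 100 kg for Group Z7.
Group Z1 quantity: three 67 g packs = 201 g.
201 g ≤ 250 g (cargo aircraft limit, Group Z1) — within limit.
The segregation rule (Group Z6 with Group Z1) does not apply to Group Z7 with Group Z1.
Every hazard group is within its cargo aircraft limit and no segregation rule is violated.

Yes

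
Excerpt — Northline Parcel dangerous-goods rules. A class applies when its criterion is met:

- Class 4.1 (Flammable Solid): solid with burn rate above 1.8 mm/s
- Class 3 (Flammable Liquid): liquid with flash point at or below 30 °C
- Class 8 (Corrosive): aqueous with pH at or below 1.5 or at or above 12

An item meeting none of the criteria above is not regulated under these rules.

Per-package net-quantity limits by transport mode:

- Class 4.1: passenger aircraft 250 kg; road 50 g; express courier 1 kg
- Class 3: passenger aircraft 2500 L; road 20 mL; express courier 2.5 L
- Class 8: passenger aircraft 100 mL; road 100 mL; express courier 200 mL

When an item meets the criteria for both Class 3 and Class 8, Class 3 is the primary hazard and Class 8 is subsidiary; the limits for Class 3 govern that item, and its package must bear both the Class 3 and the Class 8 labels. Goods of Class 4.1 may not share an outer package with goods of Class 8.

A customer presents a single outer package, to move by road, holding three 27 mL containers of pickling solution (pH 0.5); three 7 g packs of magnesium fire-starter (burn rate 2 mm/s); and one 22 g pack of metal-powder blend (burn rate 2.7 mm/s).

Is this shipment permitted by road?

pH 0.5 meets the Class 8 criterion (Corrosive), so the pickling solution is Class 8.
The magnesium fire-starter has burn rate 2 mm/s, which is > 1.8 mm/s, so it is Class 4.1 (Flammable Solid).
Burn rate 2.7 mm/s meets the Class 4.1 criterion (Flammable Solid), so the metal-powder blend is Class 4.1.
Total Class 4.1: (three 7 g packs = 21 g) + 22 g = 43 g.
43 g ≤ 50 g (road limit, Class 4.1) — within limit.
Class 8 quantity: three 27 mL containers = 81 mL.
81 mL is within the road limit of 100 mL for Class 8.
Class 4.1 and Class 8 may not share an outer package.

No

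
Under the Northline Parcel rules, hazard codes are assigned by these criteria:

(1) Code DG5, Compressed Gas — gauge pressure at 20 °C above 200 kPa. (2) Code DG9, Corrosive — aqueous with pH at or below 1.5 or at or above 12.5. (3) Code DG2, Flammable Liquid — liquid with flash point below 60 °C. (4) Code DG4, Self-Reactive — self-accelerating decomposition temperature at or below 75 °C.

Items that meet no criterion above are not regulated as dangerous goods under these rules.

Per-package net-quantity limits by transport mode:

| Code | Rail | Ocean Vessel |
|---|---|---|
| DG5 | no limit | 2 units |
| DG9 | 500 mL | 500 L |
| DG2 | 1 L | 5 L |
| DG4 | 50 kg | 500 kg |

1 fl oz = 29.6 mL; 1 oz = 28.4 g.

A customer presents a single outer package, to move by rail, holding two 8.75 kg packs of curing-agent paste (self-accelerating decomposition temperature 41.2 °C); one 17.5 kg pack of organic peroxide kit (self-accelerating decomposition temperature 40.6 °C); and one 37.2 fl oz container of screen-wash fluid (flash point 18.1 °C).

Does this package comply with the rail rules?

No

Self-accelerating decomposition temperature 41.2 °C meets the Code DG4 criterion (Self-Reactive), so the curing-agent paste is Code DG4.
The organic peroxide kit has self-accelerating decomposition temperature 40.6 °C, which is ≤ 75 °C, so it is Code DG4 (Self-Reactive).
Screen-wash fluid: flash point 18.1 °C < 60 °C → Code DG2 (Flammable Liquid).
Code DG2 quantity: one 37.2 fl oz container = 1101.12 mL.
1101.12 mL exceeds the rail limit of 1 L for Code DG2.
Total Code DG4: (two 8.75 kg packs = 17.5 kg) + 17.5 kg = 35 kg.
That is within the Code DG4 rail limit of 50 kg.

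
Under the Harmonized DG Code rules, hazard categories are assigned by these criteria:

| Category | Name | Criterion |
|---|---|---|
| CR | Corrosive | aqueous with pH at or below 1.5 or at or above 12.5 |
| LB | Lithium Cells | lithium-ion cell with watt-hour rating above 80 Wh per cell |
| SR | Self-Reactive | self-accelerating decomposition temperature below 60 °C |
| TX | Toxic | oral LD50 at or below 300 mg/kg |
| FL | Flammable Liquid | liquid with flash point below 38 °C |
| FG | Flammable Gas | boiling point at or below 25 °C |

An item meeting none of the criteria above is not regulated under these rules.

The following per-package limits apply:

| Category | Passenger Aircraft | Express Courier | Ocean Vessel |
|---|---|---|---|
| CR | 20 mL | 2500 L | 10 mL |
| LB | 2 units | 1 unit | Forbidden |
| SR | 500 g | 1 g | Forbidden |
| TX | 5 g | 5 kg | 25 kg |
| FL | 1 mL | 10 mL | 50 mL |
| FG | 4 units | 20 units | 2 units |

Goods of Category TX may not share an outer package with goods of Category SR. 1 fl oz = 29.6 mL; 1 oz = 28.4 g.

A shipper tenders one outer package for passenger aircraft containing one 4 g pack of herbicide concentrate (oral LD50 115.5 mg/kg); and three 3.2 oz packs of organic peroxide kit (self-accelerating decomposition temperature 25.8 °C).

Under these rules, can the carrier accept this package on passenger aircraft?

No

The herbicide concentrate has oral LD50 115.5 mg/kg, which is ≤ 300 mg/kg, so it is Category TX (Toxic).
The organic peroxide kit has self-accelerating decomposition temperature 25.8 °C, which is < 60 °C, so it is Category SR (Self-Reactive).
Category TX quantity: 4 g.
That is within the Category TX passenger aircraft limit of 5 g.
Category SR quantity: three 3.2 oz packs = 272.64 g.
That is within the Category SR passenger aircraft limit of 500 g.
Category TX and Category SR may not share an outer package.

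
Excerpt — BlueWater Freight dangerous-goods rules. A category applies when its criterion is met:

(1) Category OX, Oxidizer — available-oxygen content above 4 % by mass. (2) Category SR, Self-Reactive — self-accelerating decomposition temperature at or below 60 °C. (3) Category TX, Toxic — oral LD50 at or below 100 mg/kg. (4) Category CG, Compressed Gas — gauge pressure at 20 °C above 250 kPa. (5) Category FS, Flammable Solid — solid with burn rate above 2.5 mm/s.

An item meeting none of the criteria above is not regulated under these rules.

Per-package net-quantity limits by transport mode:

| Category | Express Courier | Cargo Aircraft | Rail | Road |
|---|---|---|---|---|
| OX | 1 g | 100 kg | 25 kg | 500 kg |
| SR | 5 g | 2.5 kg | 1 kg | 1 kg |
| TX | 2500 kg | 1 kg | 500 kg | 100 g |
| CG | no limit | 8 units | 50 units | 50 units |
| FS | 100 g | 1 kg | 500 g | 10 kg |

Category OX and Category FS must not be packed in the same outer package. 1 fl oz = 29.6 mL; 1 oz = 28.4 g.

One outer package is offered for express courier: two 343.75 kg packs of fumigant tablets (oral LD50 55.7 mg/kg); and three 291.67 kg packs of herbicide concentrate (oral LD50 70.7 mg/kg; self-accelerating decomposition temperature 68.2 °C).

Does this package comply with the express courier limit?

Yes

With oral LD50 55.7 mg/kg (≤ 100 mg/kg), the fumigant tablets fall in Category TX.
The herbicide concentrate has oral LD50 70.7 mg/kg, which is ≤ 100 mg/kg, so it is Category TX (Toxic).
Category TX net quantity: (two 343.75 kg packs = 687.5 kg) + (three 291.67 kg packs = 875.01 kg) = 1562.51 kg.
1562.51 kg is within the express courier limit of 2500 kg for Category TX.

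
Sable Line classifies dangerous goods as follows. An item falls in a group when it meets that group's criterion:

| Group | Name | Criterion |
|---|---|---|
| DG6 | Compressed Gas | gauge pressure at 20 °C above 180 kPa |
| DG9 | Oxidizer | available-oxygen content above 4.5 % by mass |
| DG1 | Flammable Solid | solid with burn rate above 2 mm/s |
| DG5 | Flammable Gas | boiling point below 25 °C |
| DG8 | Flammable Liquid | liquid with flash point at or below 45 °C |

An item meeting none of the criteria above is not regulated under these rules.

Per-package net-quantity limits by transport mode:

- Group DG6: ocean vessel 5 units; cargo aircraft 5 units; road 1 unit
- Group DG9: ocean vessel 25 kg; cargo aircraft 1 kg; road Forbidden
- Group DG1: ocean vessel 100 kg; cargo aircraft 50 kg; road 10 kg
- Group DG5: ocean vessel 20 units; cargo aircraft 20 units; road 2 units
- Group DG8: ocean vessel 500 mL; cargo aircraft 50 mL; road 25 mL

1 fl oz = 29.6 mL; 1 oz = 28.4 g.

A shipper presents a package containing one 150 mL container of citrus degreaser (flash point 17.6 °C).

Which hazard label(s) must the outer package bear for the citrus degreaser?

Flash point 17.6 °C meets the Group DG8 criterion (Flammable Liquid), so the citrus degreaser is Group DG8.
Only the Group DG8 label is required.

Group DG8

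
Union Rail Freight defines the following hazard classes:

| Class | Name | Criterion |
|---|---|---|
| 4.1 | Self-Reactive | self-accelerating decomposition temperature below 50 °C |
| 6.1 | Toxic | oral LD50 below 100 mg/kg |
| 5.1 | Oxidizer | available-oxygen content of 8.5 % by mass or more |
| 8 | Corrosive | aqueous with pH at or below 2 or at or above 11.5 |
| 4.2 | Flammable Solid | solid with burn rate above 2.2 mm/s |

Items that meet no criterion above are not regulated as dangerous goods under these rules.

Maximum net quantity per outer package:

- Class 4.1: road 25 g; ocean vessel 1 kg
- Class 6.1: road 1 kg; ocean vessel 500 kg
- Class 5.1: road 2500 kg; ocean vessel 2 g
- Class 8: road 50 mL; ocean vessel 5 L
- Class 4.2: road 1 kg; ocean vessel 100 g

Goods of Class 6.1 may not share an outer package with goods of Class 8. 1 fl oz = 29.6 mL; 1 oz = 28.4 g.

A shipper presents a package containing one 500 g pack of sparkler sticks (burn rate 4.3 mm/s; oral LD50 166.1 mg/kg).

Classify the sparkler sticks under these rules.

With burn rate 4.3 mm/s (> 2.2 mm/s), the sparkler sticks fall in Class 4.2.

Class 4.2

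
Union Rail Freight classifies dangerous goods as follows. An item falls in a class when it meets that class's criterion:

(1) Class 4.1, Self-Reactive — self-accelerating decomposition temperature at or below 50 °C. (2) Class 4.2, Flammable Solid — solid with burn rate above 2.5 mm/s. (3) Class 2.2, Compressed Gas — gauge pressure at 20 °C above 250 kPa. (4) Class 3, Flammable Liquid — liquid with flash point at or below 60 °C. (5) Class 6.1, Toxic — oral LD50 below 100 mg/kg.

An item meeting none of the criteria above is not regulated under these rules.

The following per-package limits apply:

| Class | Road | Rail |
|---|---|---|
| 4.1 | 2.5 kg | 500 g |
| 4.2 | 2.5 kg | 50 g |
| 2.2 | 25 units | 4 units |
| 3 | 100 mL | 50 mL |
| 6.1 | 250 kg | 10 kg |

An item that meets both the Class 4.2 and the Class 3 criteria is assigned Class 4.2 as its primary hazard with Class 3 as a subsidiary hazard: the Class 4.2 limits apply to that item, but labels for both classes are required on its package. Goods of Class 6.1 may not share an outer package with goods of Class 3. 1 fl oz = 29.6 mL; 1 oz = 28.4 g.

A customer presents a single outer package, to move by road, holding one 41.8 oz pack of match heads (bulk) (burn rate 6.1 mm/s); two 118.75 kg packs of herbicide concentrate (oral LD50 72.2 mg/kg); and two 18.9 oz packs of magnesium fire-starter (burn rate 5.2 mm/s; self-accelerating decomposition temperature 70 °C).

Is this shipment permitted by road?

With burn rate 6.1 mm/s (> 2.5 mm/s), the match heads (bulk) fall in Class 4.2.
The herbicide concentrate has oral LD50 72.2 mg/kg, which is < 100 mg/kg, so it is Class 6.1 (Toxic).
The magnesium fire-starter has burn rate 5.2 mm/s, which is > 2.5 mm/s, so it is Class 4.2 (Flammable Solid).
Class 6.1 quantity: two 118.75 kg packs = 237.5 kg.
237.5 kg is within the road limit of 250 kg for Class 6.1.
Class 4.2 net quantity: (one 41.8 oz pack = 1187.12 g) + (two 18.9 oz packs = 1073.52 g) = 2260.64 g.
2260.64 g ≤ 2.5 kg (road limit, Class 4.2) — within limit.
The segregation rule (Class 6.1 with Class 3) does not apply to Class 6.1 with Class 4.2.
Every hazard class is within its road limit and no segregation rule is violated.

Yes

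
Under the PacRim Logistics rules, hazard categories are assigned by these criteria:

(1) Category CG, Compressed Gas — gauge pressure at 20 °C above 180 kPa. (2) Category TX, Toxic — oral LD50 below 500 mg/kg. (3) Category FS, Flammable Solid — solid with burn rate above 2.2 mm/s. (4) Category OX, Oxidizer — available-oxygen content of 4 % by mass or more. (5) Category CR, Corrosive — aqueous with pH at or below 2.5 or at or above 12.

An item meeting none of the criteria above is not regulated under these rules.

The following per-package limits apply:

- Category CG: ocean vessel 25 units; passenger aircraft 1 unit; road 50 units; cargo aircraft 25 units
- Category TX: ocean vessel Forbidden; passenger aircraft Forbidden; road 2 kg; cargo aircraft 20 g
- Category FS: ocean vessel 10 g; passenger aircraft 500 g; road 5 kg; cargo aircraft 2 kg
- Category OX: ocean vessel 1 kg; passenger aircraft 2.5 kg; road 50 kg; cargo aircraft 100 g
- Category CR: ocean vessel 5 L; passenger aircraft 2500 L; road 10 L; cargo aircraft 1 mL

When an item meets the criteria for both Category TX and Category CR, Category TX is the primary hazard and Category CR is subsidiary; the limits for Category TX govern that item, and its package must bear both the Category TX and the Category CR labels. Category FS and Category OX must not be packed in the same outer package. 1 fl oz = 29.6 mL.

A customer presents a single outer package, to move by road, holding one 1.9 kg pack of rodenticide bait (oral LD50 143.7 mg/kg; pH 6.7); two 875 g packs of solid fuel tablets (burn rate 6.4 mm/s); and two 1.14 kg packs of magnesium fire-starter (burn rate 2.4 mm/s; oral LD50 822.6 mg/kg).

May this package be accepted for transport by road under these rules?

Yes

The rodenticide bait has oral LD50 143.7 mg/kg, which is < 500 mg/kg, so it is Category TX (Toxic).
Solid fuel tablets: burn rate 6.4 mm/s > 2.2 mm/s → Category FS (Flammable Solid).
The magnesium fire-starter has burn rate 2.4 mm/s, which is > 2.2 mm/s, so it is Category FS (Flammable Solid).
Total Category FS: (two 875 g packs = 1.75 kg) + (two 1.14 kg packs = 2.28 kg) = 4.03 kg.
4.03 kg is within the road limit of 5 kg for Category FS.
Category TX quantity: 1.9 kg.
That is within the Category TX road limit of 2 kg.
The segregation rule (Category FS with Category OX) does not apply to Category FS with Category TX.
Every hazard category is within its road limit and no segregation rule is violated.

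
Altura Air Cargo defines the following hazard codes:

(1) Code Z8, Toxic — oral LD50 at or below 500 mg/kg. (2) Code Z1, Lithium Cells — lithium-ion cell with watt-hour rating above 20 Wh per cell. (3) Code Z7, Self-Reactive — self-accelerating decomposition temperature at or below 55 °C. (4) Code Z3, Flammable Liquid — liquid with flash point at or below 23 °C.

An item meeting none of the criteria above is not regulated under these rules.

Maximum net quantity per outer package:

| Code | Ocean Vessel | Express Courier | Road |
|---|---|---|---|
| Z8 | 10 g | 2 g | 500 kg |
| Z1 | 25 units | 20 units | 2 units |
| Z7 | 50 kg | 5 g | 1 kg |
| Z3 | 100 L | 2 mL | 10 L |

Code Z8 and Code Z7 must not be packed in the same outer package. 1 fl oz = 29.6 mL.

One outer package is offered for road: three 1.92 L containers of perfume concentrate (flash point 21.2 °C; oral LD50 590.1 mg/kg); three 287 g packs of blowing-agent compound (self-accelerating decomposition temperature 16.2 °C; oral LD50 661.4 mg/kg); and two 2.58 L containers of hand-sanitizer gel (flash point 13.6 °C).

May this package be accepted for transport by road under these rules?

No

With flash point 21.2 °C (≤ 23 °C), the perfume concentrate falls in Code Z3.
Blowing-agent compound: self-accelerating decomposition temperature 16.2 °C ≤ 55 °C → Code Z7 (Self-Reactive).
With flash point 13.6 °C (≤ 23 °C), the hand-sanitizer gel falls in Code Z3.
Total Code Z3: (three 1.92 L containers = 5.76 L) + (two 2.58 L containers = 5.16 L) = 10.92 L.
10.92 L exceeds the road limit of 10 L for Code Z3.
Code Z7 quantity: three 287 g packs = 861 g.
861 g ≤ 1 kg (road limit, Code Z7) — within limit.
The segregation rule (Code Z8 with Code Z7) does not apply to Code Z3 with Code Z7.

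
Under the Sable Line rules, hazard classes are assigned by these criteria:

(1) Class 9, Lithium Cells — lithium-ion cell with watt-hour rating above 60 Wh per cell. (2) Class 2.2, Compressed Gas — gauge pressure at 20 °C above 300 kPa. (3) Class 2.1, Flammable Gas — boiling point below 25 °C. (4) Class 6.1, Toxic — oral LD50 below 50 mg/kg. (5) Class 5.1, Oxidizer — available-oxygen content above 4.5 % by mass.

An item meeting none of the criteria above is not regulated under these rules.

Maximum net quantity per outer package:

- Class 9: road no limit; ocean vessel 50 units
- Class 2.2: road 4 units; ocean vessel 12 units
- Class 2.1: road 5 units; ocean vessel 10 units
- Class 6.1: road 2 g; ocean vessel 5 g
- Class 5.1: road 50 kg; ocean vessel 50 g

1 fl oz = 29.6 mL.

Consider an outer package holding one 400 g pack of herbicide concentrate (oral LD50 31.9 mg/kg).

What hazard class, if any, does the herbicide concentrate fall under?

Class 6.1

The herbicide concentrate has oral LD50 31.9 mg/kg, which is < 50 mg/kg, so it is Class 6.1 (Toxic).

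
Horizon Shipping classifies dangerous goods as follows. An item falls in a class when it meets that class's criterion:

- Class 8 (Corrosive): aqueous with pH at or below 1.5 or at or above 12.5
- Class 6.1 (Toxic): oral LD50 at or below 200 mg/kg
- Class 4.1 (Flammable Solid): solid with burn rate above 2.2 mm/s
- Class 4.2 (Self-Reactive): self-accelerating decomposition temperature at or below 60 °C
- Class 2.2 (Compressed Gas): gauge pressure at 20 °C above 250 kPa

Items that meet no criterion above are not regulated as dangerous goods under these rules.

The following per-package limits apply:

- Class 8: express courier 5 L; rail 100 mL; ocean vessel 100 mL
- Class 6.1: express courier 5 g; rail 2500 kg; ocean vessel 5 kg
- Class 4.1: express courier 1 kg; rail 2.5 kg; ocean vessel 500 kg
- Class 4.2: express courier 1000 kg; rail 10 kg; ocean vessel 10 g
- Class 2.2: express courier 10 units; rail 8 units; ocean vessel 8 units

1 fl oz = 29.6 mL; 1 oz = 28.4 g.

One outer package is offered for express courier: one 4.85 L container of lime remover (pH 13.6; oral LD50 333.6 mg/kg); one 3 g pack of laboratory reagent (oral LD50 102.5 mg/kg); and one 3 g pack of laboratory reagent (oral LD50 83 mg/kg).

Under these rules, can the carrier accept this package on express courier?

No

Lime remover: pH 13.6 ≥ 12.5 → Class 8 (Corrosive).
The laboratory reagent has oral LD50 102.5 mg/kg, which is ≤ 200 mg/kg, so it is Class 6.1 (Toxic).
The laboratory reagent has oral LD50 83 mg/kg, which is ≤ 200 mg/kg, so it is Class 6.1 (Toxic).
Class 6.1 net quantity: 3 g + 3 g = 6 g.
That exceeds the Class 6.1 express courier limit of 5 g.
Class 8 quantity: 4.85 L.
4.85 L ≤ 5 L (express courier limit, Class 8) — within limit.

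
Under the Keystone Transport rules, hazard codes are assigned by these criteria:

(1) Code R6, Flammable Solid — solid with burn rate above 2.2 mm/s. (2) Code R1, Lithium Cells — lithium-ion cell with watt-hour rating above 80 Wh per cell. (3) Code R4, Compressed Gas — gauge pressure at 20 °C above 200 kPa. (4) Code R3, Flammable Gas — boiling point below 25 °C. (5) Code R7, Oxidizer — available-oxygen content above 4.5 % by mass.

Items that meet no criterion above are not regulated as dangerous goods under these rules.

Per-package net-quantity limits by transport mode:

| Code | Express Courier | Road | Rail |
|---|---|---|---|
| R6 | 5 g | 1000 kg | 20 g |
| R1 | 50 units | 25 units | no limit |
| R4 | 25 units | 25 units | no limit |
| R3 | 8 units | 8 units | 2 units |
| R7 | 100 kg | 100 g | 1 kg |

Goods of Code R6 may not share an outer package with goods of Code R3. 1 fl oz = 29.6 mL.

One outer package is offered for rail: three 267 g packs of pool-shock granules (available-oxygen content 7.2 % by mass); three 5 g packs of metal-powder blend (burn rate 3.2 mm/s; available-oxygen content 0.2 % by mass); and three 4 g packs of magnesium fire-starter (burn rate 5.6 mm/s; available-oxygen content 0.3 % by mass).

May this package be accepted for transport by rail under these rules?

Pool-shock granules: available-oxygen content 7.2 % by mass > 4.5 % by mass → Code R7 (Oxidizer).
Burn rate 3.2 mm/s meets the Code R6 criterion (Flammable Solid), so the metal-powder blend is Code R6.
Magnesium fire-starter: burn rate 5.6 mm/s > 2.2 mm/s → Code R6 (Flammable Solid).
Code R7 quantity: three 267 g packs = 801 g.
801 g is within the rail limit of 1 kg for Code R7.
Code R6 net quantity: (three 5 g packs = 15 g) + (three 4 g packs = 12 g) = 27 g.
27 g > 20 g (rail limit, Code R6) — over the limit.
The segregation rule (Code R6 with Code R3) does not apply to Code R7 with Code R6.

No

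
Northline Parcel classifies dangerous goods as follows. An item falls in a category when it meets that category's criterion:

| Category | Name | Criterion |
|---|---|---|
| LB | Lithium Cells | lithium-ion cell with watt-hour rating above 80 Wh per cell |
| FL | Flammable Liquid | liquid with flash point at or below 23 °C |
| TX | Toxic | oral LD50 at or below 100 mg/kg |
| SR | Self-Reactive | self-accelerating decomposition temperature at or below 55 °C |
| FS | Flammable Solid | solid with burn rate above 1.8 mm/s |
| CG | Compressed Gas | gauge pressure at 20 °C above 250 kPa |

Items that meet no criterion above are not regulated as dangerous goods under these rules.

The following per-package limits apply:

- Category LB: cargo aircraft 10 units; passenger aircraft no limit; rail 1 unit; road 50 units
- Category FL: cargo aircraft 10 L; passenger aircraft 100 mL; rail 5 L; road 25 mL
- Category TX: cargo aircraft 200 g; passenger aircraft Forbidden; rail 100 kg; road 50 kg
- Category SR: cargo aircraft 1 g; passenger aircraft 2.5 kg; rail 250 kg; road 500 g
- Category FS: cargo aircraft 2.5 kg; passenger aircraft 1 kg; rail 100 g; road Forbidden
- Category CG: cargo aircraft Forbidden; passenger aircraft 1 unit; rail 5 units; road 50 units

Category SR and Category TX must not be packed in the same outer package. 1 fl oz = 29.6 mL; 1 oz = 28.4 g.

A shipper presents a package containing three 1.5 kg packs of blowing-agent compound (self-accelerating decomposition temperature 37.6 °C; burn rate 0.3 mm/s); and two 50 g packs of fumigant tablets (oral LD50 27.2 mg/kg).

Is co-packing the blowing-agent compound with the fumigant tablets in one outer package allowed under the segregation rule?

The blowing-agent compound has self-accelerating decomposition temperature 37.6 °C, which is ≤ 55 °C, so it is Category SR (Self-Reactive).
Oral LD50 27.2 mg/kg meets the Category TX criterion (Toxic), so the fumigant tablets are Category TX.
Category SR and Category TX may not share an outer package.

No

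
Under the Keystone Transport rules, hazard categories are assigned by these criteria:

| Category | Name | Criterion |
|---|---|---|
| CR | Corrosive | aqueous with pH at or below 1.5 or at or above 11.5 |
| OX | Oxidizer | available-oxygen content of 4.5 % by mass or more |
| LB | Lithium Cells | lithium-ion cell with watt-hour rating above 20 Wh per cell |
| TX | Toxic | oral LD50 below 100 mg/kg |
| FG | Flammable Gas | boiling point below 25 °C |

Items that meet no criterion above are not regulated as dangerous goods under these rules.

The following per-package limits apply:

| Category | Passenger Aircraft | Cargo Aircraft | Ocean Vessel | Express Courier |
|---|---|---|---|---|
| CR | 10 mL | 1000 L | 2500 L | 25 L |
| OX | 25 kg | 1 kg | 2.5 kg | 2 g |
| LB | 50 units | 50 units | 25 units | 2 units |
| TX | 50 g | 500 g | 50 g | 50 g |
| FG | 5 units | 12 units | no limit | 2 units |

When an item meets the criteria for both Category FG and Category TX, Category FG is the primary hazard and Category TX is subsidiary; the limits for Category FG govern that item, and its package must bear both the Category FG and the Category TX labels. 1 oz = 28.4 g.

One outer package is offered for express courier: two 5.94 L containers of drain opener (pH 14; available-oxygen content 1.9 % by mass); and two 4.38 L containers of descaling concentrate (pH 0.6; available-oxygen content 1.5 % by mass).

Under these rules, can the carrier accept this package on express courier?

Yes

With pH 14 (≥ 11.5), the drain opener falls in Category CR.
The descaling concentrate has pH 0.6, which is ≤ 1.5, so it is Category CR (Corrosive).
Category CR net quantity: (two 5.94 L containers = 11.88 L) + (two 4.38 L containers = 8.76 L) = 20.64 L.
20.64 L ≤ 25 L (express courier limit, Category CR) — within limit.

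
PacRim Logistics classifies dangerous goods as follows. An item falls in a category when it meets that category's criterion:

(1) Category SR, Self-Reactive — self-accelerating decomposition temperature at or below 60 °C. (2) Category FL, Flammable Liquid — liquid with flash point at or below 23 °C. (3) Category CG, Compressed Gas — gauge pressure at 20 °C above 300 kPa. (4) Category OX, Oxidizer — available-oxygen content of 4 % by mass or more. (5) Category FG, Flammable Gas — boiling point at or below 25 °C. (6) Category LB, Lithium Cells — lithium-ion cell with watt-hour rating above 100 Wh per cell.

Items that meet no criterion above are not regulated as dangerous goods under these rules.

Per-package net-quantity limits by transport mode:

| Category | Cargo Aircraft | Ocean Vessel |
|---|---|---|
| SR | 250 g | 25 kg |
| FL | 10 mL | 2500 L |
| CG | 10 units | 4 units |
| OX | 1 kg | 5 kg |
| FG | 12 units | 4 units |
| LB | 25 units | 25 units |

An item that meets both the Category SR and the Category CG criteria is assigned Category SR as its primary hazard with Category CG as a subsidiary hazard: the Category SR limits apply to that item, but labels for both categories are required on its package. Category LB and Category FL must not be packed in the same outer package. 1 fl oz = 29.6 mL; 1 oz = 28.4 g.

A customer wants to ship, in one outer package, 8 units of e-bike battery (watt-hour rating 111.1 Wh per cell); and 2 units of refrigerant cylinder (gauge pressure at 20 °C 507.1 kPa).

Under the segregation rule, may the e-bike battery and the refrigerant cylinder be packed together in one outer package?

Yes

With watt-hour rating 111.1 Wh per cell (> 100 Wh per cell), the e-bike battery falls in Category LB.
With gauge pressure at 20 °C 507.1 kPa (> 300 kPa), the refrigerant cylinder falls in Category CG.
No segregation rule bars Category LB with Category CG.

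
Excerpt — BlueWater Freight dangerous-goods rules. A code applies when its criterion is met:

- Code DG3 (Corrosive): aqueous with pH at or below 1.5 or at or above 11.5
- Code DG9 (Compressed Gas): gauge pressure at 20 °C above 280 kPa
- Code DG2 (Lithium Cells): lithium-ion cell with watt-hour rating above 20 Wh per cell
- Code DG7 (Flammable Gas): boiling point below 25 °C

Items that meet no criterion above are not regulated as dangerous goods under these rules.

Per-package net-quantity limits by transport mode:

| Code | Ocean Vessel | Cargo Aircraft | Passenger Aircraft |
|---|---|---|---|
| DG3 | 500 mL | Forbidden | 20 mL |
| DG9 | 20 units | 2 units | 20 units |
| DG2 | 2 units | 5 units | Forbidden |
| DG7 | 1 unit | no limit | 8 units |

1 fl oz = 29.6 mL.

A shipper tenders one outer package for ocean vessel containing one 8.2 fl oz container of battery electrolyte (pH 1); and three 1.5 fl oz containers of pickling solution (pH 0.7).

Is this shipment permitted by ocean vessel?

Yes

The battery electrolyte has pH 1, which is ≤ 1.5, so it is Code DG3 (Corrosive).
Pickling solution: pH 0.7 ≤ 1.5 → Code DG3 (Corrosive).
Code DG3 net quantity: (one 8.2 fl oz container = 242.72 mL) + (three 1.5 fl oz containers = 133.2 mL) = 375.92 mL.
375.92 mL ≤ 500 mL (ocean vessel limit, Code DG3) — within limit.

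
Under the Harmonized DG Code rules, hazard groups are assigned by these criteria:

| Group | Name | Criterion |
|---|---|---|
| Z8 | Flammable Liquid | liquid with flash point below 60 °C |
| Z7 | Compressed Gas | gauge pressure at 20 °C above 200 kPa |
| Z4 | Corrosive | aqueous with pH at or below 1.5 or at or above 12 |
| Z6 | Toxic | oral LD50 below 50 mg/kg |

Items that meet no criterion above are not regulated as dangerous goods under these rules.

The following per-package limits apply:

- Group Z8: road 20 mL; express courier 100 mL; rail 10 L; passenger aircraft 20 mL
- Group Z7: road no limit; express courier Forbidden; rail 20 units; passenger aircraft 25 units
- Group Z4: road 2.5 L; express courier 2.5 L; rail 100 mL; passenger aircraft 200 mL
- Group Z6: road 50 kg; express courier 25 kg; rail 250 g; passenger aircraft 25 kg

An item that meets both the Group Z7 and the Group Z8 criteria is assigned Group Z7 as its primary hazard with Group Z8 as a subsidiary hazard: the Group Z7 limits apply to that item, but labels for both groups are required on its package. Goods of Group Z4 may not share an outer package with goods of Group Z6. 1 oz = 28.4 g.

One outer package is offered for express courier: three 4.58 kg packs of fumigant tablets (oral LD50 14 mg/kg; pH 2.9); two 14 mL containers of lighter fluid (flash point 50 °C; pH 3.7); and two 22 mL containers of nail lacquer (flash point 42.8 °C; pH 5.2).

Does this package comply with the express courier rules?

The fumigant tablets have oral LD50 14 mg/kg, which is < 50 mg/kg, so they are Group Z6 (Toxic).
The lighter fluid has flash point 50 °C, which is < 60 °C, so it is Group Z8 (Flammable Liquid).
Nail lacquer: flash point 42.8 °C < 60 °C → Group Z8 (Flammable Liquid).
Group Z8 net quantity: (two 14 mL containers = 28 mL) + (two 22 mL containers = 44 mL) = 72 mL.
72 mL is within the express courier limit of 100 mL for Group Z8.
Group Z6 quantity: three 4.58 kg packs = 13.74 kg.
13.74 kg is within the express courier limit of 25 kg for Group Z6.
The segregation rule (Group Z4 with Group Z6) does not apply to Group Z8 with Group Z6.
Every hazard group is within its express courier limit and no segregation rule is violated.

Yes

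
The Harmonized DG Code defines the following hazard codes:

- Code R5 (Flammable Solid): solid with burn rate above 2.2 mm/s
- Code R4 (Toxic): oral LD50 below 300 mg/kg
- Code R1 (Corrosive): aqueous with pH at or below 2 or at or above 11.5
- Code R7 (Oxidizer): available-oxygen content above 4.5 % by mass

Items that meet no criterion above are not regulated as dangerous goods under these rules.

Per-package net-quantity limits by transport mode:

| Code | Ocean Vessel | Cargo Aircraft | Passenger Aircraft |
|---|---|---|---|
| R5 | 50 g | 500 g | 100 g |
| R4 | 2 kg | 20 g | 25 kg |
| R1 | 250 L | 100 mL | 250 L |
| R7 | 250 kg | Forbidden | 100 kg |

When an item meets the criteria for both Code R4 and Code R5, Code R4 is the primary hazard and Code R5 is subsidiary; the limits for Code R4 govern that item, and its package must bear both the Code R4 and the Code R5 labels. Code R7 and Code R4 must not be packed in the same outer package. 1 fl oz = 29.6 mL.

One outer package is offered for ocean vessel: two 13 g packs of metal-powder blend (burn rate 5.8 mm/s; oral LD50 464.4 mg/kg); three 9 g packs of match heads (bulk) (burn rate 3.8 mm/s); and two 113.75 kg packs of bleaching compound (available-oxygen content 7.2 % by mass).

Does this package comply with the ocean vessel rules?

No

With burn rate 5.8 mm/s (> 2.2 mm/s), the metal-powder blend falls in Code R5.
Burn rate 3.8 mm/s meets the Code R5 criterion (Flammable Solid), so the match heads (bulk) are Code R5.
Bleaching compound: available-oxygen content 7.2 % by mass > 4.5 % by mass → Code R7 (Oxidizer).
Total Code R5: (two 13 g packs = 26 g) + (three 9 g packs = 27 g) = 53 g.
That exceeds the Code R5 ocean vessel limit of 50 g.
Code R7 quantity: two 113.75 kg packs = 227.5 kg.
227.5 kg ≤ 250 kg (ocean vessel limit, Code R7) — within limit.
The segregation rule (Code R7 with Code R4) does not apply to Code R5 with Code R7.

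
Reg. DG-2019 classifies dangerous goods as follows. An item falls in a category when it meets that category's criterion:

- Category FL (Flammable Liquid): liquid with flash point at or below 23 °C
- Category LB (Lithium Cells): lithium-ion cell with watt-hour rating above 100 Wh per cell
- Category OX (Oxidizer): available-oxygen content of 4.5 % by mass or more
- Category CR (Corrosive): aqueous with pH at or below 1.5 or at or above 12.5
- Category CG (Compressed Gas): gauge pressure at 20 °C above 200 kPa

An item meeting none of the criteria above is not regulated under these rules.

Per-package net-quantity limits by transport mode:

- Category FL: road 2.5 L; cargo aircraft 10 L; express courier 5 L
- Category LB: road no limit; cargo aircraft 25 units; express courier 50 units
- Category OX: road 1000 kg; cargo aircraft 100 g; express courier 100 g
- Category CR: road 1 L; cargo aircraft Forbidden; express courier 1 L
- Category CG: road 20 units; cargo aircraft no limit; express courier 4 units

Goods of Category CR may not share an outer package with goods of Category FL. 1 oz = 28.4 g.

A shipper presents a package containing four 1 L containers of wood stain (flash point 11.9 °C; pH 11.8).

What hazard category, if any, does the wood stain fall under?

Flash point 11.9 °C meets the Category FL criterion (Flammable Liquid), so the wood stain is Category FL.

Category FL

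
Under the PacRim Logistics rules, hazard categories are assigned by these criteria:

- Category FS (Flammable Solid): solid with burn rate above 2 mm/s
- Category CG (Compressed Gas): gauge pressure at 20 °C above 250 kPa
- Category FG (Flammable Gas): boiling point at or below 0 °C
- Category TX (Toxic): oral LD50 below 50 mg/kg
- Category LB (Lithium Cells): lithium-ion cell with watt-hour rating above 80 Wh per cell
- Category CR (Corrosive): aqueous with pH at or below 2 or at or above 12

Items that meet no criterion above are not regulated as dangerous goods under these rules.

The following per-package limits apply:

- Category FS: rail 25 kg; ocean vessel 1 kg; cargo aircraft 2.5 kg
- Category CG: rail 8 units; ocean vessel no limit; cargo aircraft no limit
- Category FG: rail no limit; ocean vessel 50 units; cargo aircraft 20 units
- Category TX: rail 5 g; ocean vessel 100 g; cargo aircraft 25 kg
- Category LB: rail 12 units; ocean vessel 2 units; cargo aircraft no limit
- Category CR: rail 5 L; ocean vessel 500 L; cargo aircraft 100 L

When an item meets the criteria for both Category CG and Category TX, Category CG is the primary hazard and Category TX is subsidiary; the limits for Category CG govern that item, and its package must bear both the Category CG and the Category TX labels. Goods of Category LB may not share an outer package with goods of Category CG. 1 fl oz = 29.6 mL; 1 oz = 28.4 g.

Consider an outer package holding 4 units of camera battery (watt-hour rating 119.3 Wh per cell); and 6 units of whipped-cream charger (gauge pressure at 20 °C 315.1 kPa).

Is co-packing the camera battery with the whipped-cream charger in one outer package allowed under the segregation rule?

The camera battery has watt-hour rating 119.3 Wh per cell, which is > 80 Wh per cell, so it is Category LB (Lithium Cells).
The whipped-cream charger has gauge pressure at 20 °C 315.1 kPa, which is > 250 kPa, so it is Category CG (Compressed Gas).
Category LB and Category CG may not share an outer package.

No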